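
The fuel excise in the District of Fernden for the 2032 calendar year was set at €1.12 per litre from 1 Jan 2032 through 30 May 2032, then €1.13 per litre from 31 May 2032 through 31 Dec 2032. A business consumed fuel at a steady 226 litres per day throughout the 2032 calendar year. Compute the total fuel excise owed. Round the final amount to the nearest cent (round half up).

€93,127.82

1 Jan – 30 May 2032: 151 days × 226 litres/day = 34,126 litres at €1.12/litre → €38,221.12
31 May – 31 Dec 2032: 215 days × 226 litres/day = 48,590 litres at €1.13/litre → €54,906.70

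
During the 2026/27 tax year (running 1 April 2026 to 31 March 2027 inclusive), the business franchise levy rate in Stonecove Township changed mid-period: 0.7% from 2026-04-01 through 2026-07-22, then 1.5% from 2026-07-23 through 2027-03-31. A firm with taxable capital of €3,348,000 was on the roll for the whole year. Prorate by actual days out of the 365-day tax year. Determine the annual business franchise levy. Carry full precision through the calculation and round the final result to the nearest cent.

€41,927.97

2026-04-01 to 2026-07-22: 113 days at 0.7% → €3,348,000 × 0.7% × 113/365 = €7,255.5288
2026-07-23 to 2027-03-31: 252 days at 1.5% → €3,348,000 × 1.5% × 252/365 = €34,672.4384
Total = €41,927.9671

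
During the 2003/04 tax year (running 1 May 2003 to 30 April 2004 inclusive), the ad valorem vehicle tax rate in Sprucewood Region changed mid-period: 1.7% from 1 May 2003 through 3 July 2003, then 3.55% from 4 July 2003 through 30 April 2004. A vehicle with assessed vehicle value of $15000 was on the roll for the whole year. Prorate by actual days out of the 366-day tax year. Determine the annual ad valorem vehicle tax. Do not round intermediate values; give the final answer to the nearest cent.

$483.98

1 May – 3 July 2003: 64 days at 1.7% → $15000 × 1.7% × 64/366 = $44.5902
4 July 2003 – 30 April 2004: 302 days at 3.55% → $15000 × 3.55% × 302/366 = $439.3852
Total = $483.9754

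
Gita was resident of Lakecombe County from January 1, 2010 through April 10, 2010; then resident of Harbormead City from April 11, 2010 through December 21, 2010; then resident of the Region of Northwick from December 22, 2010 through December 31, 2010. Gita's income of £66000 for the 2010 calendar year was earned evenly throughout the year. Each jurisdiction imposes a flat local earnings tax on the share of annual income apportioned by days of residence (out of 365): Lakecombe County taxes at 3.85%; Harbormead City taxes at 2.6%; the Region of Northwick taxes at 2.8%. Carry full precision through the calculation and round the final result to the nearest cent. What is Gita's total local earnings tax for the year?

£1945.64

Lakecombe County, January 1 – April 10, 2010: 100 days → £66000 × 3.85% × 100/365 = £696.1644
Harbormead City, April 11 – December 21, 2010: 255 days → £66000 × 2.6% × 255/365 = £1198.8493
The Region of Northwick, December 22 – December 31, 2010: 10 days → £66000 × 2.8% × 10/365 = £50.6301
Total = £1945.6438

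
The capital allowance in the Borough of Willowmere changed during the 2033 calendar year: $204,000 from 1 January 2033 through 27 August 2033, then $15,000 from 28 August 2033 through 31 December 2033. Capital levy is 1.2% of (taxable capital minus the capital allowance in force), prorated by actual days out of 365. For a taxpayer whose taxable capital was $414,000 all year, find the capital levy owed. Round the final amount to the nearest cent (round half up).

$3,302.93

1 January – 27 August 2033: 239 days, exemption $204,000 → ($414,000 − $204,000) × 1.2% × 239/365 = $1,650.0822
28 August – 31 December 2033: 126 days, exemption $15,000 → ($414,000 − $15,000) × 1.2% × 126/365 = $1,652.8438
Total = $3,302.9260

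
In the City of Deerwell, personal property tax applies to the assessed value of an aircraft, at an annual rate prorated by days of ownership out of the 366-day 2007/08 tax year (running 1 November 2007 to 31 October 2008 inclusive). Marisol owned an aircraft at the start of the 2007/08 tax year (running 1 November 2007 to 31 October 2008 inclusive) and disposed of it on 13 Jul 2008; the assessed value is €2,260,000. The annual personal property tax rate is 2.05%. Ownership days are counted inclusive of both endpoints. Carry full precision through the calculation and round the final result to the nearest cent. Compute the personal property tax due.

€32,405.68

Days held (1 Nov 2007 – 13 Jul 2008): 256 out of 366
Tax = €2,260,000 × 2.05% × 256/366 = €32,405.6831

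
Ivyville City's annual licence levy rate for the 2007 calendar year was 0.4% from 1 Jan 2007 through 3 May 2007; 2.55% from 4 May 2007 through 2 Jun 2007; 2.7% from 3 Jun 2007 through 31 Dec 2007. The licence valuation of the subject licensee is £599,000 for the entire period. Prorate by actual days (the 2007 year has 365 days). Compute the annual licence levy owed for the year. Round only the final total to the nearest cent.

1 Jan – 3 May 2007: 123 days at 0.4% → £599,000 × 0.4% × 123/365 = £807.4192
4 May – 2 Jun 2007: 30 days at 2.55% → £599,000 × 2.55% × 30/365 = £1,255.4384
3 Jun – 31 Dec 2007: 212 days at 2.7% → £599,000 × 2.7% × 212/365 = £9,393.6329
Total = £11,456.4904

£11,456.49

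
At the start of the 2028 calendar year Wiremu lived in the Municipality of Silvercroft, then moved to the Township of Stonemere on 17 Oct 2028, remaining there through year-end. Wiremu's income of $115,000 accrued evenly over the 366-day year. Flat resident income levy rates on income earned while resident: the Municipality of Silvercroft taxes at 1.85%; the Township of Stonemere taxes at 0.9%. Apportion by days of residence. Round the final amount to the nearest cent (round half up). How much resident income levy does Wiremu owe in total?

$1,900.64

The Municipality of Silvercroft, 1 Jan – 16 Oct 2028: 290 days → $115,000 × 1.85% × 290/366 = $1,685.7240
The Township of Stonemere, 17 Oct – 31 Dec 2028: 76 days → $115,000 × 0.9% × 76/366 = $214.9180
Total = $1,900.6421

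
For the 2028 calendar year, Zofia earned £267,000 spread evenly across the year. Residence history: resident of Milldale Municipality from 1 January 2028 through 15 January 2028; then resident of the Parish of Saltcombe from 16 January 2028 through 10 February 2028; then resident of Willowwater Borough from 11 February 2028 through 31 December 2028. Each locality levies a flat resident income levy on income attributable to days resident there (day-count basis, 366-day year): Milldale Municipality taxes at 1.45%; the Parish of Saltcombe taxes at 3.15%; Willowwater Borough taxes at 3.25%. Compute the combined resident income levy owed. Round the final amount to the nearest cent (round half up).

Milldale Municipality, 1 January – 15 January 2028: 15 days → £267,000 × 1.45% × 15/366 = £158.6680
The Parish of Saltcombe, 16 January – 10 February 2028: 26 days → £267,000 × 3.15% × 26/366 = £597.4672
Willowwater Borough, 11 February – 31 December 2028: 325 days → £267,000 × 3.25% × 325/366 = £7,705.4303
Total = £8,461.5656

£8,461.57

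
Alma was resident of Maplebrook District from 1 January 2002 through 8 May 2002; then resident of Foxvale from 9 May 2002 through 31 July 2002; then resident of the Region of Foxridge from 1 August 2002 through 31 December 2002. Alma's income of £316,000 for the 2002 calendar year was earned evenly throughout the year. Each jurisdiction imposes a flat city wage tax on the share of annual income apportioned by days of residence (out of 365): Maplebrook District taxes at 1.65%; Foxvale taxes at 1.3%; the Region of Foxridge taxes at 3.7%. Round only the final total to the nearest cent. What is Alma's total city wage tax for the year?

£7,674.90

Maplebrook District, 1 January – 8 May 2002: 128 days → £316,000 × 1.65% × 128/365 = £1,828.4712
Foxvale, 9 May – 31 July 2002: 84 days → £316,000 × 1.3% × 84/365 = £945.4027
The Region of Foxridge, 1 August – 31 December 2002: 153 days → £316,000 × 3.7% × 153/365 = £4,901.0301
Total = £7,674.9041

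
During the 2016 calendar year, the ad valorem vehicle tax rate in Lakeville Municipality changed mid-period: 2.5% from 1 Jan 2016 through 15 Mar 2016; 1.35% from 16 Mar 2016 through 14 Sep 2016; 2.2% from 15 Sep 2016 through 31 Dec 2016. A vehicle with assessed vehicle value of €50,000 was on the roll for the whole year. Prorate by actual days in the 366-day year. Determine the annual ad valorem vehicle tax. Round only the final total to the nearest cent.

€918.24

1 Jan – 15 Mar 2016: 75 days at 2.5% → €50,000 × 2.5% × 75/366 = €256.1475
16 Mar – 14 Sep 2016: 183 days at 1.35% → €50,000 × 1.35% × 183/366 = €337.5000
15 Sep – 31 Dec 2016: 108 days at 2.2% → €50,000 × 2.2% × 108/366 = €324.5902
Total = €918.2377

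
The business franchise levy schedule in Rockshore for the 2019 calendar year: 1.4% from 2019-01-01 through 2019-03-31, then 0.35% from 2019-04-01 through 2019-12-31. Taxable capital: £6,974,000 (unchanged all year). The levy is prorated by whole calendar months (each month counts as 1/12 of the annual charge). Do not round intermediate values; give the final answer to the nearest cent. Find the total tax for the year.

2019-01-01 to 2019-03-31: 3 months at 1.4% → £6,974,000 × 1.4% × 3/12 = £24,409.0000
2019-04-01 to 2019-12-31: 9 months at 0.35% → £6,974,000 × 0.35% × 9/12 = £18,306.7500
Total = £42,715.7500

£42,715.75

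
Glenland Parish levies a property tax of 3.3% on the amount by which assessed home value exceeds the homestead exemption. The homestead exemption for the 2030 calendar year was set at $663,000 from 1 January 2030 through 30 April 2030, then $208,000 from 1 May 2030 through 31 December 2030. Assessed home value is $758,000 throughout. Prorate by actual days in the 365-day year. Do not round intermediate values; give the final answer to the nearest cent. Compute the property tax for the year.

$13,213.56

1 January – 30 April 2030: 120 days, exemption $663,000 → ($758,000 − $663,000) × 3.3% × 120/365 = $1,030.6849
1 May – 31 December 2030: 245 days, exemption $208,000 → ($758,000 − $208,000) × 3.3% × 245/365 = $12,182.8767
Total = $13,213.5616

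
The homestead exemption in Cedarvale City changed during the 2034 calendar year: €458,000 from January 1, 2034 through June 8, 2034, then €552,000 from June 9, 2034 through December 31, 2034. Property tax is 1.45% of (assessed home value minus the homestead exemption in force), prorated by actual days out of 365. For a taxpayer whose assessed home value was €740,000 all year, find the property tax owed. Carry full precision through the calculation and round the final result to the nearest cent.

€3,319.75

January 1 – June 8, 2034: 159 days, exemption €458,000 → (€740,000 − €458,000) × 1.45% × 159/365 = €1,781.2356
June 9 – December 31, 2034: 206 days, exemption €552,000 → (€740,000 − €552,000) × 1.45% × 206/365 = €1,538.5096
Total = €3,319.7452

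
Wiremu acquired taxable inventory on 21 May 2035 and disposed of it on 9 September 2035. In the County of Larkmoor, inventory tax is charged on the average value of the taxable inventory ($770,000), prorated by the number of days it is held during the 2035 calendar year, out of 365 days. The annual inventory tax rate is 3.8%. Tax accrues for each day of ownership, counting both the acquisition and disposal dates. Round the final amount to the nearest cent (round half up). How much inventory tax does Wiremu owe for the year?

$8,978.41

Days held (21 May – 9 September 2035): 112 out of 365
Tax = $770,000 × 3.8% × 112/365 = $8,978.4110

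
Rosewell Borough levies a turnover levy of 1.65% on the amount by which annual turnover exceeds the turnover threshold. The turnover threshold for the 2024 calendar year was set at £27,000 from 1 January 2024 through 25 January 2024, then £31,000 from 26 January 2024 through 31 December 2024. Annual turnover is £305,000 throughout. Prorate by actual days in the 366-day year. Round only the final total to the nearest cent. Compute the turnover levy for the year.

1 January – 25 January 2024: 25 days, exemption £27,000 → (£305,000 − £27,000) × 1.65% × 25/366 = £313.3197
26 January – 31 December 2024: 341 days, exemption £31,000 → (£305,000 − £31,000) × 1.65% × 341/366 = £4,212.1885
Total = £4,525.5082

£4,525.51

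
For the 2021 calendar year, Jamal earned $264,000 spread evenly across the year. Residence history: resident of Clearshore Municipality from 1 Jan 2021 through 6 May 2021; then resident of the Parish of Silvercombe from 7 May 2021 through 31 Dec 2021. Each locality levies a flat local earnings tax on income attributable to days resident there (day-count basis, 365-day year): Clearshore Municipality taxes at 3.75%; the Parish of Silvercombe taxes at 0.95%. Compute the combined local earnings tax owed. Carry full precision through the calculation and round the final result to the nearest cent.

Clearshore Municipality, 1 Jan – 6 May 2021: 126 days → $264,000 × 3.75% × 126/365 = $3,417.5342
The Parish of Silvercombe, 7 May – 31 Dec 2021: 239 days → $264,000 × 0.95% × 239/365 = $1,642.2247
Total = $5,059.7589

$5,059.76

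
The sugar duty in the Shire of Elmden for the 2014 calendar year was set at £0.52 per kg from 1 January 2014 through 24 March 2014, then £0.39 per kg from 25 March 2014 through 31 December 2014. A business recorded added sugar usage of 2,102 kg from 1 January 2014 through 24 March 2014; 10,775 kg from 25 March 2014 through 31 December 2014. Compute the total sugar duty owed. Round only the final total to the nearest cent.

1 January – 24 March 2014: 2,102 kg at £0.52/kg → £1,093.04
25 March – 31 December 2014: 10,775 kg at £0.39/kg → £4,202.25

£5,295.29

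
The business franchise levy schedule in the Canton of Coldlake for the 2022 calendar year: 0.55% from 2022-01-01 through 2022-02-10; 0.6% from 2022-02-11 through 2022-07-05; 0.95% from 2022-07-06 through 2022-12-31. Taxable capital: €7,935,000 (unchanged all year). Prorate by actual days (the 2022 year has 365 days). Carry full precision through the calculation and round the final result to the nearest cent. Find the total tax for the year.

€60,784.27

2022-01-01 to 2022-02-10: 41 days at 0.55% → €7,935,000 × 0.55% × 41/365 = €4,902.3082
2022-02-11 to 2022-07-05: 145 days at 0.6% → €7,935,000 × 0.6% × 145/365 = €18,913.5616
2022-07-06 to 2022-12-31: 179 days at 0.95% → €7,935,000 × 0.95% × 179/365 = €36,968.4041
Total = €60,784.2740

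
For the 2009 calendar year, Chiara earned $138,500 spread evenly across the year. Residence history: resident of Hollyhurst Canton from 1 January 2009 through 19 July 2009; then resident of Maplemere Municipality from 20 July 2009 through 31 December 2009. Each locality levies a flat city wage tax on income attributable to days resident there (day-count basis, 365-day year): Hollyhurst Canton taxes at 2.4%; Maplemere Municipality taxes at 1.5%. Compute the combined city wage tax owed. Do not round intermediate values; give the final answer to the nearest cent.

Hollyhurst Canton, 1 January – 19 July 2009: 200 days → $138,500 × 2.4% × 200/365 = $1,821.3699
Maplemere Municipality, 20 July – 31 December 2009: 165 days → $138,500 × 1.5% × 165/365 = $939.1438
Total = $2,760.5137

$2,760.51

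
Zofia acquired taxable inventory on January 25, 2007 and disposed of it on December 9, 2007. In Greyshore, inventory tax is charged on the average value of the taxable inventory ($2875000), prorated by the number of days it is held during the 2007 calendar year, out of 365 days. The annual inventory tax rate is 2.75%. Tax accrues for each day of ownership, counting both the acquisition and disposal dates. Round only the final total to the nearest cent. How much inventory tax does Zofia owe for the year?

Days held (January 25 – December 9, 2007): 319 out of 365
Tax = $2875000 × 2.75% × 319/365 = $69098.4589

$69098.46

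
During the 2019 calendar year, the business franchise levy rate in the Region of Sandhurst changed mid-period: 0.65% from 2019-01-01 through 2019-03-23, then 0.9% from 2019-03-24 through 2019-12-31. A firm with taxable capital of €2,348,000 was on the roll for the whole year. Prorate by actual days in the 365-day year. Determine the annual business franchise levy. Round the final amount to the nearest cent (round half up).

2019-01-01 to 2019-03-23: 82 days at 0.65% → €2,348,000 × 0.65% × 82/365 = €3,428.7233
2019-03-24 to 2019-12-31: 283 days at 0.9% → €2,348,000 × 0.9% × 283/365 = €16,384.5370
Total = €19,813.2603

€19,813.26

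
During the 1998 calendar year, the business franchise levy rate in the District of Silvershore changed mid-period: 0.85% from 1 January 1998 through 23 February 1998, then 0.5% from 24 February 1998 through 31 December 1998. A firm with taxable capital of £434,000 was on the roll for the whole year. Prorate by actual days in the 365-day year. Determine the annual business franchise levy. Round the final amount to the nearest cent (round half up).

£2,394.73

1 January – 23 February 1998: 54 days at 0.85% → £434,000 × 0.85% × 54/365 = £545.7699
24 February – 31 December 1998: 311 days at 0.5% → £434,000 × 0.5% × 311/365 = £1,848.9589
Total = £2,394.7288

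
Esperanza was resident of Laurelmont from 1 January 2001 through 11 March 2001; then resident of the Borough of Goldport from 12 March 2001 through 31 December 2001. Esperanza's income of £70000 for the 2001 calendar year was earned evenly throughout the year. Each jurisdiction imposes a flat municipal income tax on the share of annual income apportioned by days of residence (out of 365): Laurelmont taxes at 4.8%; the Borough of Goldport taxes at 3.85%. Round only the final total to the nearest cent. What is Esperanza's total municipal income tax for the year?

£2822.53

Laurelmont, 1 January – 11 March 2001: 70 days → £70000 × 4.8% × 70/365 = £644.3836
The Borough of Goldport, 12 March – 31 December 2001: 295 days → £70000 × 3.85% × 295/365 = £2178.1507
Total = £2822.5342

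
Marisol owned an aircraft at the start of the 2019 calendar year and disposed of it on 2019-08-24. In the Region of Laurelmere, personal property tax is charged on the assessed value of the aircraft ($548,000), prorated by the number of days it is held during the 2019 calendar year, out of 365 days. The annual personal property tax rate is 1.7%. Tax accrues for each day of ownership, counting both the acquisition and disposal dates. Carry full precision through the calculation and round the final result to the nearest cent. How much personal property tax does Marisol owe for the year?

$6,023.50

Days held (2019-01-01 to 2019-08-24): 236 out of 365
Tax = $548,000 × 1.7% × 236/365 = $6,023.4959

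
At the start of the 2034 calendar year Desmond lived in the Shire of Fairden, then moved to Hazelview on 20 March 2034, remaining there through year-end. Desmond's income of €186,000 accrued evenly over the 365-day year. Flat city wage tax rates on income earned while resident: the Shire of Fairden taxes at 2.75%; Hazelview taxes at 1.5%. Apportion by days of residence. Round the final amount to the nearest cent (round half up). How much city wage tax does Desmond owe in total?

€3,286.85

The Shire of Fairden, 1 January – 19 March 2034: 78 days → €186,000 × 2.75% × 78/365 = €1,093.0685
Hazelview, 20 March – 31 December 2034: 287 days → €186,000 × 1.5% × 287/365 = €2,193.7808
Total = €3,286.8493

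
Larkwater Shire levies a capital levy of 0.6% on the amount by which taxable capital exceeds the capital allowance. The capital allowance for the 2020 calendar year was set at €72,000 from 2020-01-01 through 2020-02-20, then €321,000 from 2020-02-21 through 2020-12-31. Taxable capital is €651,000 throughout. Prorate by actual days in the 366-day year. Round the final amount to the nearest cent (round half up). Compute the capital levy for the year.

€2,188.18

2020-01-01 to 2020-02-20: 51 days, exemption €72,000 → (€651,000 − €72,000) × 0.6% × 51/366 = €484.0820
2020-02-21 to 2020-12-31: 315 days, exemption €321,000 → (€651,000 − €321,000) × 0.6% × 315/366 = €1,704.0984
Total = €2,188.1803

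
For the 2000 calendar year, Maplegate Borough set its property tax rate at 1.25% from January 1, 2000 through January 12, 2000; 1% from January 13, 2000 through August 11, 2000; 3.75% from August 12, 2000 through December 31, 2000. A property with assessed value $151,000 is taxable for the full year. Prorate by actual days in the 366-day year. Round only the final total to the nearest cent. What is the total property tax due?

$3,133.46

January 1 – January 12, 2000: 12 days at 1.25% → $151,000 × 1.25% × 12/366 = $61.8852
January 13 – August 11, 2000: 212 days at 1% → $151,000 × 1% × 212/366 = $874.6448
August 12 – December 31, 2000: 142 days at 3.75% → $151,000 × 3.75% × 142/366 = $2,196.9262
Total = $3,133.4563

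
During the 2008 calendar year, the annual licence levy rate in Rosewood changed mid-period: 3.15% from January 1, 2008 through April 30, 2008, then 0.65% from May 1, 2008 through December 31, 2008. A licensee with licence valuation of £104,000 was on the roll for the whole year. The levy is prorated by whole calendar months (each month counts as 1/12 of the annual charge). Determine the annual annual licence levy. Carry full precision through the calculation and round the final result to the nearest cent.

January 1 – April 30, 2008: 4 months at 3.15% → £104,000 × 3.15% × 4/12 = £1,092.0000
May 1 – December 31, 2008: 8 months at 0.65% → £104,000 × 0.65% × 8/12 = £450.6667
Total = £1,542.6667

£1,542.67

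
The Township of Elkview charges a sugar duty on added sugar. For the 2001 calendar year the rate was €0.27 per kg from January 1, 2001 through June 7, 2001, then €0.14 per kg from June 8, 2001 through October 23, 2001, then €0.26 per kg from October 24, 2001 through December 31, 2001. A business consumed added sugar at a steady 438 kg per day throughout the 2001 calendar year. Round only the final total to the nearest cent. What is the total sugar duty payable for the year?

January 1 – June 7, 2001: 158 days × 438 kg/day = 69,204 kg at €0.27/kg → €18,685.08
June 8 – October 23, 2001: 138 days × 438 kg/day = 60,444 kg at €0.14/kg → €8,462.16
October 24 – December 31, 2001: 69 days × 438 kg/day = 30,222 kg at €0.26/kg → €7,857.72

€35,004.96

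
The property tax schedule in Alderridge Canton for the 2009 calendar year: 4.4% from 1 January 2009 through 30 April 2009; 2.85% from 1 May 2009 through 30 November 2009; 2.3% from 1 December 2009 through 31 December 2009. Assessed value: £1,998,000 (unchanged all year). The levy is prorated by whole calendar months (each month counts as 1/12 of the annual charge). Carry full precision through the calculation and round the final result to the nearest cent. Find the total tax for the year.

£66,350.25

1 January – 30 April 2009: 4 months at 4.4% → £1,998,000 × 4.4% × 4/12 = £29,304.0000
1 May – 30 November 2009: 7 months at 2.85% → £1,998,000 × 2.85% × 7/12 = £33,216.7500
1 December – 31 December 2009: 1 month at 2.3% → £1,998,000 × 2.3% × 1/12 = £3,829.5000
Total = £66,350.2500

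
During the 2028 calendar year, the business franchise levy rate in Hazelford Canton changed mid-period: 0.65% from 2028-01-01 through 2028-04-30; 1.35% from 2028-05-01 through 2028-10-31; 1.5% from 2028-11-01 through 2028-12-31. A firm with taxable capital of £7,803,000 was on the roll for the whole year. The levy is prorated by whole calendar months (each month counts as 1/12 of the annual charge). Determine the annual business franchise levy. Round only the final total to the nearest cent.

£89,084.25

2028-01-01 to 2028-04-30: 4 months at 0.65% → £7,803,000 × 0.65% × 4/12 = £16,906.5000
2028-05-01 to 2028-10-31: 6 months at 1.35% → £7,803,000 × 1.35% × 6/12 = £52,670.2500
2028-11-01 to 2028-12-31: 2 months at 1.5% → £7,803,000 × 1.5% × 2/12 = £19,507.5000
Total = £89,084.2500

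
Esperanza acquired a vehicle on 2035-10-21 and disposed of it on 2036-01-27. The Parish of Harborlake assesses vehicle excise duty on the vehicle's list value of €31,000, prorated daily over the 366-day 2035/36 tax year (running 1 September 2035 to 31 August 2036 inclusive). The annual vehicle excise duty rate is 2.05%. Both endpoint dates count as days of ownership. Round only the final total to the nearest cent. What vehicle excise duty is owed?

€171.90

Days held (2035-10-21 to 2036-01-27): 99 out of 366
Tax = €31,000 × 2.05% × 99/366 = €171.8975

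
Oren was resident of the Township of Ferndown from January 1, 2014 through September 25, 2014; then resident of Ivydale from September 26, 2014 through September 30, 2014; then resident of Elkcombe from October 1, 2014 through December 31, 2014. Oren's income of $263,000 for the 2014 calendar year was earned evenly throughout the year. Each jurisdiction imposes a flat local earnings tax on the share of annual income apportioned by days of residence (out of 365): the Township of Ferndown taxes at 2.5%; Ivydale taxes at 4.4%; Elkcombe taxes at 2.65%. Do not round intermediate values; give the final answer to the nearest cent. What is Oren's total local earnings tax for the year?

$6,742.89

The Township of Ferndown, January 1 – September 25, 2014: 268 days → $263,000 × 2.5% × 268/365 = $4,827.6712
Ivydale, September 26 – September 30, 2014: 5 days → $263,000 × 4.4% × 5/365 = $158.5205
Elkcombe, October 1 – December 31, 2014: 92 days → $263,000 × 2.65% × 92/365 = $1,756.6959
Total = $6,742.8877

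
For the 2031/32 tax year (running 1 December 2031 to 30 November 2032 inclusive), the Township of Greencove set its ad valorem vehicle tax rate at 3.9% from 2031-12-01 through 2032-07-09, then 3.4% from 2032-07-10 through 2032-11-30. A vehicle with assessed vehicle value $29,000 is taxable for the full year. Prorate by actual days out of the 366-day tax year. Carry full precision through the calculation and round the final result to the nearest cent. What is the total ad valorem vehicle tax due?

$1,073.95

2031-12-01 to 2032-07-09: 222 days at 3.9% → $29,000 × 3.9% × 222/366 = $686.0164
2032-07-10 to 2032-11-30: 144 days at 3.4% → $29,000 × 3.4% × 144/366 = $387.9344
Total = $1,073.9508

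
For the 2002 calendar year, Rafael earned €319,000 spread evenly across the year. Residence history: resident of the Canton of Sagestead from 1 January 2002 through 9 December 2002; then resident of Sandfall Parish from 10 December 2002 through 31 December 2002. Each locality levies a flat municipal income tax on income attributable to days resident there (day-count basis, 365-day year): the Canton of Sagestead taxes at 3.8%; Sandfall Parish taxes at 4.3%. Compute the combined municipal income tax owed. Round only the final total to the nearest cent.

The Canton of Sagestead, 1 January – 9 December 2002: 343 days → €319,000 × 3.8% × 343/365 = €11,391.3589
Sandfall Parish, 10 December – 31 December 2002: 22 days → €319,000 × 4.3% × 22/365 = €826.7781
Total = €12,218.1370

€12,218.14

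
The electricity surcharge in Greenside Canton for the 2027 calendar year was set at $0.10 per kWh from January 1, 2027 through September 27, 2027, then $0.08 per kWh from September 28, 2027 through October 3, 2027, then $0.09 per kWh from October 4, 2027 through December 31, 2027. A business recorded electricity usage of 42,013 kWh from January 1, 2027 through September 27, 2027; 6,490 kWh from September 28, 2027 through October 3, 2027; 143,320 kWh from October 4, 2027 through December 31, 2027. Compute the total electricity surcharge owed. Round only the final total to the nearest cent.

January 1 – September 27, 2027: 42,013 kWh at $0.10/kWh → $4201.30
September 28 – October 3, 2027: 6,490 kWh at $0.08/kWh → $519.20
October 4 – December 31, 2027: 143,320 kWh at $0.09/kWh → $12898.80

$17619.30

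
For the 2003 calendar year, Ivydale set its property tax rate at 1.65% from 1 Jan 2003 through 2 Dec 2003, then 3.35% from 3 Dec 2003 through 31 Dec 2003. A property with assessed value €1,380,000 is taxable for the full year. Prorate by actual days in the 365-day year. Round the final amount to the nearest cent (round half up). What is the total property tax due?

€24,633.95

1 Jan – 2 Dec 2003: 336 days at 1.65% → €1,380,000 × 1.65% × 336/365 = €20,960.8767
3 Dec – 31 Dec 2003: 29 days at 3.35% → €1,380,000 × 3.35% × 29/365 = €3,673.0685
Total = €24,633.9452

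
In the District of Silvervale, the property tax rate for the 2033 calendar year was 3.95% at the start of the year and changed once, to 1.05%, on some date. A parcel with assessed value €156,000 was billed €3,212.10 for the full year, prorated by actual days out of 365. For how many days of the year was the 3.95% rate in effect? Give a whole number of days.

Let d = days at the first rate; then 365 − d days at the second rate.
€156,000 × [3.95%·d + 1.05%·(365−d)] / 365 = €3,212.10
Solving gives d = 127, so the new rate took effect on 8 May 2033.

127 days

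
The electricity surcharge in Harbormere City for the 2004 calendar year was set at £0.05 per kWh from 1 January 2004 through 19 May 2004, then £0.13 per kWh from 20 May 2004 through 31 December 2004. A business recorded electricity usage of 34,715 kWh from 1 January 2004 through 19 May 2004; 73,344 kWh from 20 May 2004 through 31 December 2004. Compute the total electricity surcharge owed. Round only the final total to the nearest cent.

1 January – 19 May 2004: 34,715 kWh at £0.05/kWh → £1,735.75
20 May – 31 December 2004: 73,344 kWh at £0.13/kWh → £9,534.72

£11,270.47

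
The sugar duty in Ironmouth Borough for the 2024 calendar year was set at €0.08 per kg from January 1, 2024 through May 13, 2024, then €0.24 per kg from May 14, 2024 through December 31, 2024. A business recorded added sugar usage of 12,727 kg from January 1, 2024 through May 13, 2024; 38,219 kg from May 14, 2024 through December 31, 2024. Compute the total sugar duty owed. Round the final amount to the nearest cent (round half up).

€10,190.72

January 1 – May 13, 2024: 12,727 kg at €0.08/kg → €1,018.16
May 14 – December 31, 2024: 38,219 kg at €0.24/kg → €9,172.56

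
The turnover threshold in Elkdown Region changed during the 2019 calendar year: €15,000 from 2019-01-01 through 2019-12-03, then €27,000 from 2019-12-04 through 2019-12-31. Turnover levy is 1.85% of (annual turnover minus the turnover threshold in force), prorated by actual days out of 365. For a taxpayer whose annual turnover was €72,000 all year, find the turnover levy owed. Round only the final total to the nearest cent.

€1,037.47

2019-01-01 to 2019-12-03: 337 days, exemption €15,000 → (€72,000 − €15,000) × 1.85% × 337/365 = €973.6068
2019-12-04 to 2019-12-31: 28 days, exemption €27,000 → (€72,000 − €27,000) × 1.85% × 28/365 = €63.8630
Total = €1,037.4699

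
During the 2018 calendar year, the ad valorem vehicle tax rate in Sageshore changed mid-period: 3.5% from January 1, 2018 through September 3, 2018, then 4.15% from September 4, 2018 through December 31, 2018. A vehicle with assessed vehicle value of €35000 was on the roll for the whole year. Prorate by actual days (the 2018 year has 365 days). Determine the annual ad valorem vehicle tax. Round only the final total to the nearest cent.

January 1 – September 3, 2018: 246 days at 3.5% → €35000 × 3.5% × 246/365 = €825.6164
September 4 – December 31, 2018: 119 days at 4.15% → €35000 × 4.15% × 119/365 = €473.5548
Total = €1299.1712

€1299.17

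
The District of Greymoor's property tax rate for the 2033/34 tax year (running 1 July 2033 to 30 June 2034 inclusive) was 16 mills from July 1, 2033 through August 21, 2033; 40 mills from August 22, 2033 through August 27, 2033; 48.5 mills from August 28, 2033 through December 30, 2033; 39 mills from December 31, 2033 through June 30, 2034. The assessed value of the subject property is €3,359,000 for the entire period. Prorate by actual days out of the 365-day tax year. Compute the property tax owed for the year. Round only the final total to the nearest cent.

July 1 – August 21, 2033: 52 days at 16 mills → €3,359,000 × 1.6% × 52/365 = €7,656.6795
August 22 – August 27, 2033: 6 days at 40 mills → €3,359,000 × 4% × 6/365 = €2,208.6575
August 28 – December 30, 2033: 125 days at 48.5 mills → €3,359,000 × 4.85% × 125/365 = €55,791.6096
December 31, 2033 – June 30, 2034: 182 days at 39 mills → €3,359,000 × 3.9% × 182/365 = €65,321.0466
Total = €130,977.9932

€130,977.99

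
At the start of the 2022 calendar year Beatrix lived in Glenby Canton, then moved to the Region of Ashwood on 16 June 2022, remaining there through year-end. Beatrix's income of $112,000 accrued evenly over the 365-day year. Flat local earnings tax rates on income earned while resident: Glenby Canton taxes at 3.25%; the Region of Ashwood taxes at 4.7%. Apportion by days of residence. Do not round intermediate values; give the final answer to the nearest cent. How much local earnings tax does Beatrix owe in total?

$4,525.41

Glenby Canton, 1 January – 15 June 2022: 166 days → $112,000 × 3.25% × 166/365 = $1,655.4521
The Region of Ashwood, 16 June – 31 December 2022: 199 days → $112,000 × 4.7% × 199/365 = $2,869.9616
Total = $4,525.4137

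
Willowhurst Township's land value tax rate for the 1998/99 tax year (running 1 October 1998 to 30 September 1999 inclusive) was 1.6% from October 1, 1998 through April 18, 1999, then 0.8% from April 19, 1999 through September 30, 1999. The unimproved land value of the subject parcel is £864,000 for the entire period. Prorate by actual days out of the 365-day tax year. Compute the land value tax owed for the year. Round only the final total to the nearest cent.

October 1, 1998 – April 18, 1999: 200 days at 1.6% → £864,000 × 1.6% × 200/365 = £7,574.7945
April 19 – September 30, 1999: 165 days at 0.8% → £864,000 × 0.8% × 165/365 = £3,124.6027
Total = £10,699.3973

£10,699.40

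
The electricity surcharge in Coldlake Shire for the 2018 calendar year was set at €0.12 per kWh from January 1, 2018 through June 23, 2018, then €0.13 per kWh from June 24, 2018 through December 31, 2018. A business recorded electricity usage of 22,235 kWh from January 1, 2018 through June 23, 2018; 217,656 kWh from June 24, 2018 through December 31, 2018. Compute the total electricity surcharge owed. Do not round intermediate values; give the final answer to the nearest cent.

€30,963.48

January 1 – June 23, 2018: 22,235 kWh at €0.12/kWh → €2,668.20
June 24 – December 31, 2018: 217,656 kWh at €0.13/kWh → €28,295.28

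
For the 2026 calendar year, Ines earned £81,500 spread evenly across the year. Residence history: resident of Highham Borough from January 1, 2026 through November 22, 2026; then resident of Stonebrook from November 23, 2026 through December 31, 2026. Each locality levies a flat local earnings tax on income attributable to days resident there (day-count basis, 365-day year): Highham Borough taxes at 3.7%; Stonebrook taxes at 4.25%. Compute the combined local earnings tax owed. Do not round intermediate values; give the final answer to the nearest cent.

£3,063.40

Highham Borough, January 1 – November 22, 2026: 326 days → £81,500 × 3.7% × 326/365 = £2,693.2959
Stonebrook, November 23 – December 31, 2026: 39 days → £81,500 × 4.25% × 39/365 = £370.0993
Total = £3,063.3952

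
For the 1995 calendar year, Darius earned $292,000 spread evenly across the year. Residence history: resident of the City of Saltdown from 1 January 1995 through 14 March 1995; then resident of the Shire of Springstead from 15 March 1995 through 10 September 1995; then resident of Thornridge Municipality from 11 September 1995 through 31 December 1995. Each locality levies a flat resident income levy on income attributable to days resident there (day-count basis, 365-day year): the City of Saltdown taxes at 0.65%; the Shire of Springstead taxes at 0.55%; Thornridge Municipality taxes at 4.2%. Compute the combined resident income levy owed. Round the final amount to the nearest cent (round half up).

$4,934.80

The City of Saltdown, 1 January – 14 March 1995: 73 days → $292,000 × 0.65% × 73/365 = $379.6000
The Shire of Springstead, 15 March – 10 September 1995: 180 days → $292,000 × 0.55% × 180/365 = $792.0000
Thornridge Municipality, 11 September – 31 December 1995: 112 days → $292,000 × 4.2% × 112/365 = $3,763.2000
Total = $4,934.8000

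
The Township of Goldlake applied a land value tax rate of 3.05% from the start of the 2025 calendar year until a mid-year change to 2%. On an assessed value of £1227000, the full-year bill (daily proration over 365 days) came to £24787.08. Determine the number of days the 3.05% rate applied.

7 days

Let d = days at the first rate; then 365 − d days at the second rate.
£1227000 × [3.05%·d + 2%·(365−d)] / 365 = £24787.08
Solving gives d = 7, so the new rate took effect on 8 Jan 2025.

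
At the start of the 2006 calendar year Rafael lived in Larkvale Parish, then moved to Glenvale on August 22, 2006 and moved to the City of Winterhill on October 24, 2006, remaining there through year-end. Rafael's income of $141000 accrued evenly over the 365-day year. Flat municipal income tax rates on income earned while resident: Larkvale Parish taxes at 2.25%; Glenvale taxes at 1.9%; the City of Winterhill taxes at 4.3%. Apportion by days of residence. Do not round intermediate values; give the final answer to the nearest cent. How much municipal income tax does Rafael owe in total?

$3633.74

Larkvale Parish, January 1 – August 21, 2006: 233 days → $141000 × 2.25% × 233/365 = $2025.1849
Glenvale, August 22 – October 23, 2006: 63 days → $141000 × 1.9% × 63/365 = $462.4027
The City of Winterhill, October 24 – December 31, 2006: 69 days → $141000 × 4.3% × 69/365 = $1146.1562
Total = $3633.7438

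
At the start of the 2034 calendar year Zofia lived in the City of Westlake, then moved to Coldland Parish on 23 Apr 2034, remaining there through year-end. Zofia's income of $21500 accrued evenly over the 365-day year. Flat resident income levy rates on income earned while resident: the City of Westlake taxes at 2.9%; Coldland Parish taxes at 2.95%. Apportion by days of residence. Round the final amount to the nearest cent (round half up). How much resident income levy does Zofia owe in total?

$630.95

The City of Westlake, 1 Jan – 22 Apr 2034: 112 days → $21500 × 2.9% × 112/365 = $191.3205
Coldland Parish, 23 Apr – 31 Dec 2034: 253 days → $21500 × 2.95% × 253/365 = $439.6308
Total = $630.9514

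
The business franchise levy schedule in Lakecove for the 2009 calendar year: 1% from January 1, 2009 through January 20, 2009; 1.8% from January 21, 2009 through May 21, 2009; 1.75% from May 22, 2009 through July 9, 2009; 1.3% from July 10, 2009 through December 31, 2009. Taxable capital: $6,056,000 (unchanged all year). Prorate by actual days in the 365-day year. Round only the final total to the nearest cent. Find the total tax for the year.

January 1 – January 20, 2009: 20 days at 1% → $6,056,000 × 1% × 20/365 = $3,318.3562
January 21 – May 21, 2009: 121 days at 1.8% → $6,056,000 × 1.8% × 121/365 = $36,136.8986
May 22 – July 9, 2009: 49 days at 1.75% → $6,056,000 × 1.75% × 49/365 = $14,227.4521
July 10 – December 31, 2009: 175 days at 1.3% → $6,056,000 × 1.3% × 175/365 = $37,746.3014
Total = $91,429.0082

$91,429.01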